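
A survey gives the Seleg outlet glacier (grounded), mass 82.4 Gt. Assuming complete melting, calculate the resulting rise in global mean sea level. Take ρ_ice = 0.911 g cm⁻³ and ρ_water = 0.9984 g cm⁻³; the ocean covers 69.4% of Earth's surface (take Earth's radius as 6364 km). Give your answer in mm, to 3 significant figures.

Seleg: 82.4 Gt = 8.240×10^13 kg; dividing by ρ_w = 0.9984 g cm⁻³ = 998.4 kg m⁻³ gives 8.253×10^10 m³ of water.
Spread over 3.53×10^14 m² of ocean, Δh = 8.253×10^10 / 3.53×10^14 = 2.34×10^-4 m = 0.234 mm.

≈ 0.234 mm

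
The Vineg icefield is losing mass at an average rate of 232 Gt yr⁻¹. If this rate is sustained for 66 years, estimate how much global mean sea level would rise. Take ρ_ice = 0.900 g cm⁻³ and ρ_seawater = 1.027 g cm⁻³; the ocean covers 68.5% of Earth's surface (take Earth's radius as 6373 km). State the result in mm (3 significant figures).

Total mass lost = 232 Gt/yr × 66 yr = 1.531×10^4 Gt = 1.531×10^16 kg.
ρ_w = 1.027 g cm⁻³ = 1027 kg m⁻³, so water volume = 1.531×10^16 / 1027 = 1.491×10^13 m³.
Δh = 1.491×10^13 / 3.50×10^14 = 0.0426 m = 42.6 mm.

≈ 42.6 mm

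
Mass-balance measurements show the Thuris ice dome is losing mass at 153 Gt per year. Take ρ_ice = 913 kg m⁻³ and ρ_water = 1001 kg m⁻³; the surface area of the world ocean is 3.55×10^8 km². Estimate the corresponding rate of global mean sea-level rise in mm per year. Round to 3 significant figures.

ρ_w = 1001 kg m⁻³. Annual water volume added = 153 Gt / ρ_w = 1.530×10^14 kg / 1001 kg m⁻³ = 1.528×10^11 m³.
Δh per year = 1.528×10^11 / 3.55×10^14 = 4.31×10^-4 m = 0.431 mm.

≈ 0.431 mm/yr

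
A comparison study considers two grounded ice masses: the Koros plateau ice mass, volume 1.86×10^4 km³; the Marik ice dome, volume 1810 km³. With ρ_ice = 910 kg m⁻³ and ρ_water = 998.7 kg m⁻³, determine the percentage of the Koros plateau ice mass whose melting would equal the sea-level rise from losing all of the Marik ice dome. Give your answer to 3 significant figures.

≈ 9.73 %

Equal sea-level rise means equal mass of meltwater, i.e. equal mass of ice lost.
Ice mass of Marik: 1.647×10^15 kg; ice mass of Koros: 1.693×10^16 kg.
Fraction required = 1.647×10^15 / 1.693×10^16 = 0.0973 → 9.73 %.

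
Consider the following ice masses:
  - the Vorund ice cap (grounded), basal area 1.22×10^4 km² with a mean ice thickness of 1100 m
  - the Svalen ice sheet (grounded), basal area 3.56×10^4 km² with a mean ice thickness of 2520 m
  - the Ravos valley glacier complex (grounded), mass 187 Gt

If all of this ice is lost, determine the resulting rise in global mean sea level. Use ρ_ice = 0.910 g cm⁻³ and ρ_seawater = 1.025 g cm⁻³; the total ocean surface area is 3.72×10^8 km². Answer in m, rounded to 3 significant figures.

≈ 0.247 m

Vorund: ice volume = 1.22×10^4 km² × 1100 m = 1.342×10^4 km³; 1.342×10^4 × (910/1025) = 1.191×10^4 km³ of water.
Svalen: ice volume = 3.56×10^4 km² × 2520 m = 8.971×10^4 km³; 8.971×10^4 × (910/1025) = 7.965×10^4 km³ of water.
Ravos: 187 Gt = 1.870×10^14 kg; dividing by ρ_w = 1.025 g cm⁻³ = 1025 kg m⁻³ gives 1.824×10^11 m³ of water.
Total added water ≈ 9.174×10^13 m³ over 3.72×10^14 m² → Δh = 0.247 m.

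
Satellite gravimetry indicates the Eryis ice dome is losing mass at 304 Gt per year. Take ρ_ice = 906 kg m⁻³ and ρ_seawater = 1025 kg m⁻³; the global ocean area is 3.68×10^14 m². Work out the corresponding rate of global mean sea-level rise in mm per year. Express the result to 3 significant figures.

≈ 0.806 mm/yr

ρ_w = 1025 kg m⁻³. Annual water volume added = 304 Gt / ρ_w = 3.040×10^14 kg / 1025 kg m⁻³ = 2.966×10^11 m³.
Δh per year = 2.966×10^11 / 3.68×10^14 = 8.06×10^-4 m = 0.806 mm.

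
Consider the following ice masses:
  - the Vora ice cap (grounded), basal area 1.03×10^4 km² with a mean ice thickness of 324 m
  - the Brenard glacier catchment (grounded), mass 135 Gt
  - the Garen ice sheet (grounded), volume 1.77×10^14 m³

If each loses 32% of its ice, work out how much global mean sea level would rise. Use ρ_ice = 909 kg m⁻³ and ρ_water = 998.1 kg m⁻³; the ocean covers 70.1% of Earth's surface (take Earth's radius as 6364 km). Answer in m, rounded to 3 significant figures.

≈ 0.147 m

Vora: ice volume = 1.03×10^4 km² × 324 m = 3337 km³; 0.32 × 3337 × (909/998.1) = 972.6 km³ of water.
Brenard: 0.32 × 135 Gt = 4.320×10^13 kg; dividing by ρ_w = 998.1 kg m⁻³ gives 4.328×10^10 m³ of water.
Garen: 0.32 × 1.77×10^14 m³ × (909/998.1) = 5.158×10^13 m³ of water.
Total added water ≈ 5.260×10^13 m³ over 3.57×10^14 m² → Δh = 0.147 m.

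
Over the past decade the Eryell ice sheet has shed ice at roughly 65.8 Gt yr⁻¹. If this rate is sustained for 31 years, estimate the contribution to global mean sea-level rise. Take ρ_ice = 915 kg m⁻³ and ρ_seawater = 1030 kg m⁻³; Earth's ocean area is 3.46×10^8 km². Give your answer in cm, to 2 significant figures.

≈ 0.57 cm

Total mass lost = 65.8 Gt/yr × 31 yr = 2040 Gt = 2.040×10^15 kg.
ρ_w = 1030 kg m⁻³, so water volume = 2.040×10^15 / 1030 = 1.980×10^12 m³.
Δh = 1.980×10^12 / 3.46×10^14 = 5.72×10^-3 m = 0.57 cm.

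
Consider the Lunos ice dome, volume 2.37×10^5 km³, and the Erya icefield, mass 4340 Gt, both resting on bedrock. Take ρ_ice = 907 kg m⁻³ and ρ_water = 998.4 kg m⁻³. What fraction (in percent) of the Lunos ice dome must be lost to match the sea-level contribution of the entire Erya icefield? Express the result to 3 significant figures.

≈ 2.02 %

Equal sea-level rise means equal mass of meltwater, i.e. equal mass of ice lost.
Ice mass of Erya: 4.340×10^15 kg; ice mass of Lunos: 2.150×10^17 kg.
Fraction required = 4.340×10^15 / 2.150×10^17 = 0.0202 → 2.02 %.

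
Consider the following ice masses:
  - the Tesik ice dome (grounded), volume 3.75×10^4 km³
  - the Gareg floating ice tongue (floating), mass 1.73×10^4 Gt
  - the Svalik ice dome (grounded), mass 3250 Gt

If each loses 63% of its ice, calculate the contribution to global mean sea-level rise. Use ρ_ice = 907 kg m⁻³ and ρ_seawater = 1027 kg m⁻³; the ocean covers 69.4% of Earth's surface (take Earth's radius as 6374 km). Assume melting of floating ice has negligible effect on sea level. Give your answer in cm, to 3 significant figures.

≈ 6.45 cm

Tesik: 0.63 × 3.75×10^4 km³ × (907/1027) = 2.086×10^4 km³ of water.
The Gareg floating ice tongue is floating and already displaces its own weight of water, so its melt adds essentially nothing to sea level.
Svalik: 0.63 × 3250 Gt = 2.048×10^15 kg; dividing by ρ_w = 1027 kg m⁻³ gives 1.994×10^12 m³ of water.
Total added water ≈ 2.286×10^13 m³ over 3.54×10^14 m² → Δh = 0.0645 m = 6.45 cm.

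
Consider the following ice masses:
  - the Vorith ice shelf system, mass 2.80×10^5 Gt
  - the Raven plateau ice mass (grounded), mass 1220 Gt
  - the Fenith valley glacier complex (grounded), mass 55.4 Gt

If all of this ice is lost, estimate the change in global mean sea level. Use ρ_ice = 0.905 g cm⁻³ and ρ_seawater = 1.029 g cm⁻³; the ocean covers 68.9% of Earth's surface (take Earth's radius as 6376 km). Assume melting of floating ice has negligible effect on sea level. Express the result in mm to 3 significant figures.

The Vorith ice shelf system is floating and already displaces its own weight of water, so its melt adds essentially nothing to sea level.
Raven: 1220 Gt = 1.220×10^15 kg; dividing by ρ_w = 1.029 g cm⁻³ = 1029 kg m⁻³ gives 1.186×10^12 m³ of water.
Fenith: 55.4 Gt = 5.540×10^13 kg; dividing by ρ_w = 1029 kg m⁻³ gives 5.384×10^10 m³ of water.
Total added water ≈ 1.239×10^12 m³ over 3.52×10^14 m² → Δh = 3.52×10^-3 m = 3.52 mm.

≈ 3.52 mm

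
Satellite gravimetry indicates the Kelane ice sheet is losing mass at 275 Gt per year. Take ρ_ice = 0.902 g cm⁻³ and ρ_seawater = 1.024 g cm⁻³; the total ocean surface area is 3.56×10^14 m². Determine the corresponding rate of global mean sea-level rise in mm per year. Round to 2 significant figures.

ρ_w = 1.024 g cm⁻³ = 1024 kg m⁻³. Annual water volume added = 275 Gt / ρ_w = 2.750×10^14 kg / 1024 kg m⁻³ = 2.686×10^11 m³.
Δh per year = 2.686×10^11 / 3.56×10^14 = 7.54×10^-4 m = 0.75 mm.

≈ 0.75 mm/yr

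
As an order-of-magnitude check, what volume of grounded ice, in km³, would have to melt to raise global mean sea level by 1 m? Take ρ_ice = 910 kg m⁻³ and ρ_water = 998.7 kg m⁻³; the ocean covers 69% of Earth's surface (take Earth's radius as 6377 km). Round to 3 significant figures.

Required water volume = Δh × A = 1 m × 3.53×10^14 m² = 3.526×10^14 m³ = 3.526×10^5 km³.
Ice volume = water volume × ρ_w/ρ_ice = 3.526×10^5 × 998.7/910 = 3.87×10^5 km³.

≈ 3.87×10^5 km³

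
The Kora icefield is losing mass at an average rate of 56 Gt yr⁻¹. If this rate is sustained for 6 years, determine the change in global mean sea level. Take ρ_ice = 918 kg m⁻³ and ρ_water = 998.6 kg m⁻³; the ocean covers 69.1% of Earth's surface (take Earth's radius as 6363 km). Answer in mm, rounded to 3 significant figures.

Total mass lost = 56 Gt/yr × 6 yr = 336.0 Gt = 3.360×10^14 kg.
ρ_w = 998.6 kg m⁻³, so water volume = 3.360×10^14 / 998.6 = 3.365×10^11 m³.
Δh = 3.365×10^11 / 3.52×10^14 = 9.57×10^-4 m = 0.957 mm.

≈ 0.957 mm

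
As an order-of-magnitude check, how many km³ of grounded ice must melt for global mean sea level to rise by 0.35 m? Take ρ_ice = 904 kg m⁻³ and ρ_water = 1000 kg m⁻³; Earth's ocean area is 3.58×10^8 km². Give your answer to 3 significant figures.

≈ 1.39×10^5 km³

Required water volume = Δh × A = 0.35 m × 3.58×10^14 m² = 1.253×10^14 m³ = 1.253×10^5 km³.
Ice volume = water volume × ρ_w/ρ_ice = 1.253×10^5 × 1000/904 = 1.39×10^5 km³.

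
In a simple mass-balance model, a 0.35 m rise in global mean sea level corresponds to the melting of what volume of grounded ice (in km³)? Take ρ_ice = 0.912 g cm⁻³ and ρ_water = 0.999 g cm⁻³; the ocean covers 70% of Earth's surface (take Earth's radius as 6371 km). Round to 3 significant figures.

≈ 1.37×10^5 km³

Required water volume = Δh × A = 0.35 m × 3.57×10^14 m² = 1.250×10^14 m³ = 1.250×10^5 km³.
Ice volume = water volume × ρ_w/ρ_ice = 1.250×10^5 × 999/912 = 1.37×10^5 km³.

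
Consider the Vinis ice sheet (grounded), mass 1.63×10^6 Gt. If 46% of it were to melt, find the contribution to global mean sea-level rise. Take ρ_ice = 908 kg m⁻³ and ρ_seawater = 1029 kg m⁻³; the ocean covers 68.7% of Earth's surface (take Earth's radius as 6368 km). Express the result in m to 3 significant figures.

Vinis: 0.46 × 1.63×10^6 Gt = 7.498×10^17 kg; dividing by ρ_w = 1029 kg m⁻³ gives 7.287×10^14 m³ of water.
Spread over 3.50×10^14 m² of ocean, Δh = 7.287×10^14 / 3.50×10^14 = 2.08 m.

≈ 2.08 m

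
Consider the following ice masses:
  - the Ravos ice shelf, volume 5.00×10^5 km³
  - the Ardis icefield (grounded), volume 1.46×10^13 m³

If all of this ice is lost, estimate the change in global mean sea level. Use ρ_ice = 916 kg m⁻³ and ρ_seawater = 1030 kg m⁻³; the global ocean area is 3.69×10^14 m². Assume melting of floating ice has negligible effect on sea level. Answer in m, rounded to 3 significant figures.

The Ravos ice shelf is floating and already displaces its own weight of water, so its melt adds essentially nothing to sea level.
Ardis: 1.46×10^13 m³ × (916/1030) = 1.298×10^13 m³ of water.
Total added water ≈ 1.298×10^13 m³ over 3.69×10^14 m² → Δh = 0.0352 m.

≈ 0.0352 m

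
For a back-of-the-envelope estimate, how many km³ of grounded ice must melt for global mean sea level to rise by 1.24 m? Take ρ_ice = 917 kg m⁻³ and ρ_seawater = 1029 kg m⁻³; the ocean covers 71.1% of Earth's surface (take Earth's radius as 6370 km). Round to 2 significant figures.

Required water volume = Δh × A = 1.24 m × 3.63×10^14 m² = 4.496×10^14 m³ = 4.496×10^5 km³.
Ice volume = water volume × ρ_w/ρ_ice = 4.496×10^5 × 1029/917 = 5.0×10^5 km³.

≈ 5.0×10^5 km³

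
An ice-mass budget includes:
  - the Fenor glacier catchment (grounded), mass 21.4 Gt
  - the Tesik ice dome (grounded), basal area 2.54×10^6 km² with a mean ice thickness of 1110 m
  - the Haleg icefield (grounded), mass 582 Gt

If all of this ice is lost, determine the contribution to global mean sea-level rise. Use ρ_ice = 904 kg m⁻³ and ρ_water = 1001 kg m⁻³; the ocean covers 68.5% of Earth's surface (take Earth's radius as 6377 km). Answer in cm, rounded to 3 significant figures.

Fenor: 21.4 Gt = 2.140×10^13 kg; dividing by ρ_w = 1001 kg m⁻³ gives 2.138×10^10 m³ of water.
Tesik: ice volume = 2.54×10^6 km² × 1110 m = 2.819×10^6 km³; 2.819×10^6 × (904/1001) = 2.546×10^6 km³ of water.
Haleg: 582 Gt = 5.820×10^14 kg; dividing by ρ_w = 1001 kg m⁻³ gives 5.814×10^11 m³ of water.
Total added water ≈ 2.547×10^15 m³ over 3.50×10^14 m² → Δh = 7.28 m = 728 cm.

≈ 728 cm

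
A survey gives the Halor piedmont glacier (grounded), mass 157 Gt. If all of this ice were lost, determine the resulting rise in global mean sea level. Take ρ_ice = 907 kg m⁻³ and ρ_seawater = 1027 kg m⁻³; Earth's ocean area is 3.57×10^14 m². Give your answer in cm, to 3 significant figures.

≈ 0.0428 cm

Halor: 157 Gt = 1.570×10^14 kg; dividing by ρ_w = 1027 kg m⁻³ gives 1.529×10^11 m³ of water.
Spread over 3.57×10^14 m² of ocean, Δh = 1.529×10^11 / 3.57×10^14 = 4.28×10^-4 m = 0.0428 cm.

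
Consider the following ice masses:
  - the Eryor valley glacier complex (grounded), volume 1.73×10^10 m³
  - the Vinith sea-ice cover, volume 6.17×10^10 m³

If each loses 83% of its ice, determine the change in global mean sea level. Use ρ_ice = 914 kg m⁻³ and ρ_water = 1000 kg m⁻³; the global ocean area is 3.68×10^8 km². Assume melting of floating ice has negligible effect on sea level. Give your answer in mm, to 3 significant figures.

≈ 0.0357 mm

Eryor: 0.83 × 1.73×10^10 m³ × (914/1000) = 1.312×10^10 m³ of water.
The Vinith sea-ice cover is floating and already displaces its own weight of water, so its melt adds essentially nothing to sea level.
Total added water ≈ 1.312×10^10 m³ over 3.68×10^14 m² → Δh = 3.57×10^-5 m = 0.0357 mm.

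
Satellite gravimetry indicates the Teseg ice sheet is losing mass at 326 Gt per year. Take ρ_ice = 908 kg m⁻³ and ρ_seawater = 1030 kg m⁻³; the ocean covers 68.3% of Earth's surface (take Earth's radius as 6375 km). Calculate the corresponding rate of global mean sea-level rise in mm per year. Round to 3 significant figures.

≈ 0.907 mm/yr

ρ_w = 1030 kg m⁻³. Annual water volume added = 326 Gt / ρ_w = 3.260×10^14 kg / 1030 kg m⁻³ = 3.165×10^11 m³.
Δh per year = 3.165×10^11 / 3.49×10^14 = 9.07×10^-4 m = 0.907 mm.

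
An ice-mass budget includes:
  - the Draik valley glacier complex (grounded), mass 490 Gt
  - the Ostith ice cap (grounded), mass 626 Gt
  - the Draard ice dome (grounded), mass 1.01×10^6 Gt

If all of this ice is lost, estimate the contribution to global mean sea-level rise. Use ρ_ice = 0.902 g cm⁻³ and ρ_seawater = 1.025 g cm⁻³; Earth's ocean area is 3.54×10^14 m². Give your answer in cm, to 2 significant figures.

≈ 280 cm

Draik: 490 Gt = 4.900×10^14 kg; dividing by ρ_w = 1.025 g cm⁻³ = 1025 kg m⁻³ gives 4.780×10^11 m³ of water.
Ostith: 626 Gt = 6.260×10^14 kg; dividing by ρ_w = 1025 kg m⁻³ gives 6.107×10^11 m³ of water.
Draard: 1.01×10^6 Gt = 1.010×10^18 kg; dividing by ρ_w = 1025 kg m⁻³ gives 9.854×10^14 m³ of water.
Total added water ≈ 9.865×10^14 m³ over 3.54×10^14 m² → Δh = 2.79 m = 280 cm.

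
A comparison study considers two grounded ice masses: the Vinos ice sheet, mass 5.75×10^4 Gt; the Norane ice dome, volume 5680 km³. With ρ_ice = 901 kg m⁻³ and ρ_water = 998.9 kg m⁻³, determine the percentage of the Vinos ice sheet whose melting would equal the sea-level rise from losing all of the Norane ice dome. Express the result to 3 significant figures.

Equal sea-level rise means equal mass of meltwater, i.e. equal mass of ice lost.
Ice mass of Norane: 5.118×10^15 kg; ice mass of Vinos: 5.750×10^16 kg.
Fraction required = 5.118×10^15 / 5.750×10^16 = 0.0890 → 8.90 %.

≈ 8.90 %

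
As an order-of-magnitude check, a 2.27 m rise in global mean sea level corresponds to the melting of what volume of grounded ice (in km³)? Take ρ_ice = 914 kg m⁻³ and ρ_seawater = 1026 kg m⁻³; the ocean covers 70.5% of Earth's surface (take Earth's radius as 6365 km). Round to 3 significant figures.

Required water volume = Δh × A = 2.27 m × 3.59×10^14 m² = 8.147×10^14 m³ = 8.147×10^5 km³.
Ice volume = water volume × ρ_w/ρ_ice = 8.147×10^5 × 1026/914 = 9.15×10^5 km³.

≈ 9.15×10^5 km³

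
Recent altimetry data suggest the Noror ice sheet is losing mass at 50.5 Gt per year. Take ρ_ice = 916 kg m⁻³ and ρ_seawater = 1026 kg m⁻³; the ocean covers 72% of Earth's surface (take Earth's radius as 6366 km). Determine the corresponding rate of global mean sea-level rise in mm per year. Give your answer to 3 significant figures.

ρ_w = 1026 kg m⁻³. Annual water volume added = 50.5 Gt / ρ_w = 5.050×10^13 kg / 1026 kg m⁻³ = 4.922×10^10 m³.
Δh per year = 4.922×10^10 / 3.67×10^14 = 1.34×10^-4 m = 0.134 mm.

≈ 0.134 mm/yr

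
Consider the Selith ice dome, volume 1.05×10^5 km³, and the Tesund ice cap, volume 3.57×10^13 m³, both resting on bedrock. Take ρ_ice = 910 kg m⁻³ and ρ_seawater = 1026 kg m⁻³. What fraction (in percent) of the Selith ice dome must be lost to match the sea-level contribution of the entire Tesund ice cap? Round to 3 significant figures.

≈ 34.0 %

Equal sea-level rise means equal mass of meltwater, i.e. equal mass of ice lost.
Ice mass of Tesund: 3.249×10^16 kg; ice mass of Selith: 9.555×10^16 kg.
Fraction required = 3.249×10^16 / 9.555×10^16 = 0.340 → 34.0 %.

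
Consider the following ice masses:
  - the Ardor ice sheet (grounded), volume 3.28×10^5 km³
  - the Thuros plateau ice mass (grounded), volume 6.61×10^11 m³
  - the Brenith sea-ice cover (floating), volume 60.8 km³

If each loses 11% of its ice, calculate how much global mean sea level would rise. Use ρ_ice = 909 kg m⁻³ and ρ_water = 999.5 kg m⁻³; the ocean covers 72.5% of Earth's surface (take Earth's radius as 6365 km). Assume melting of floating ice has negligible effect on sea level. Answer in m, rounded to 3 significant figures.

Ardor: 0.11 × 3.28×10^5 km³ × (909/999.5) = 3.281×10^4 km³ of water.
Thuros: 0.11 × 6.61×10^11 m³ × (909/999.5) = 6.613×10^10 m³ of water.
The Brenith sea-ice cover is floating and already displaces its own weight of water, so its melt adds essentially nothing to sea level.
Total added water ≈ 3.288×10^13 m³ over 3.69×10^14 m² → Δh = 0.0891 m.

≈ 0.0891 m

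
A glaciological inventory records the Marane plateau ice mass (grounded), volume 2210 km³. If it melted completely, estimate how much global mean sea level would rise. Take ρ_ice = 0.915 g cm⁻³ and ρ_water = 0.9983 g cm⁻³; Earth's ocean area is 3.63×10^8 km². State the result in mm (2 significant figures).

≈ 5.6 mm

Marane: 2210 km³ × (915/998.3) = 2026 km³ of water.
Spread over 3.63×10^14 m² of ocean, Δh = 2.026×10^12 / 3.63×10^14 = 5.58×10^-3 m = 5.6 mm.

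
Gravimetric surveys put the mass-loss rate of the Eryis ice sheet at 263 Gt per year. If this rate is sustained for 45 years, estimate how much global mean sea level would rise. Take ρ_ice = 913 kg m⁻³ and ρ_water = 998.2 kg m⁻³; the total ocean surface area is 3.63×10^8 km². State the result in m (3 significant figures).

Total mass lost = 263 Gt/yr × 45 yr = 1.184×10^4 Gt = 1.184×10^16 kg.
ρ_w = 998.2 kg m⁻³, so water volume = 1.184×10^16 / 998.2 = 1.186×10^13 m³.
Δh = 1.186×10^13 / 3.63×10^14 = 0.0327 m.

≈ 0.0327 m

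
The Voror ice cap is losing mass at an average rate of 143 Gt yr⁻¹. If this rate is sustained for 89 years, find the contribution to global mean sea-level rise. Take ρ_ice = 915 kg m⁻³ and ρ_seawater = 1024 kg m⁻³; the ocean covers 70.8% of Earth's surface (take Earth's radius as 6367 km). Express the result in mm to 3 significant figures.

≈ 34.5 mm

Total mass lost = 143 Gt/yr × 89 yr = 1.273×10^4 Gt = 1.273×10^16 kg.
ρ_w = 1024 kg m⁻³, so water volume = 1.273×10^16 / 1024 = 1.243×10^13 m³.
Δh = 1.243×10^13 / 3.61×10^14 = 0.0345 m = 34.5 mm.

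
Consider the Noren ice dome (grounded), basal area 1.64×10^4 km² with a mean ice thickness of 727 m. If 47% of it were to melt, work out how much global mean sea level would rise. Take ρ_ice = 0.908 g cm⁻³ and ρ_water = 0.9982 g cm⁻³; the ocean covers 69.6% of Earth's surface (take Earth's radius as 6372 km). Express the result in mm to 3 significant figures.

Noren: ice volume = 1.64×10^4 km² × 727 m = 1.192×10^4 km³; 0.47 × 1.192×10^4 × (908/998.2) = 5097 km³ of water.
Spread over 3.55×10^14 m² of ocean, Δh = 5.097×10^12 / 3.55×10^14 = 0.0144 m = 14.4 mm.

≈ 14.4 mm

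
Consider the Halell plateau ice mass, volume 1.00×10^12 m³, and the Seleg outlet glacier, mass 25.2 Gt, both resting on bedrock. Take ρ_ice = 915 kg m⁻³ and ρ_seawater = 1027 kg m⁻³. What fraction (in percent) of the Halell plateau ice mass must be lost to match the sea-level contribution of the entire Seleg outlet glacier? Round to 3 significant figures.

Equal sea-level rise means equal mass of meltwater, i.e. equal mass of ice lost.
Ice mass of Seleg: 2.520×10^13 kg; ice mass of Halell: 9.150×10^14 kg.
Fraction required = 2.520×10^13 / 9.150×10^14 = 0.0275 → 2.75 %.

≈ 2.75 %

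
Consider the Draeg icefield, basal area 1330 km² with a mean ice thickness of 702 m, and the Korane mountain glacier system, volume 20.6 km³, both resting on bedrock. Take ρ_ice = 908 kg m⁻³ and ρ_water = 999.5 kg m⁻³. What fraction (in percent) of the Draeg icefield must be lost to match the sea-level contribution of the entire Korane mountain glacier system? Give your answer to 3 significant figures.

Equal sea-level rise means equal mass of meltwater, i.e. equal mass of ice lost.
Ice mass of Korane: 1.870×10^13 kg; ice mass of Draeg: 8.478×10^14 kg.
Fraction required = 1.870×10^13 / 8.478×10^14 = 0.0221 → 2.21 %.

≈ 2.21 %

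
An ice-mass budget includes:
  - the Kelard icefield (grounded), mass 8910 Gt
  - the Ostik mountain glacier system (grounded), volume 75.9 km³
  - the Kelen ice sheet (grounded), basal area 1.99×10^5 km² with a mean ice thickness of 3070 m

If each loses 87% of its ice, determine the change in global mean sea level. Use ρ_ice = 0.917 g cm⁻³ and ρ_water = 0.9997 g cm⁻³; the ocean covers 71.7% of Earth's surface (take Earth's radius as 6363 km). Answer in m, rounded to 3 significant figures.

Kelard: 0.87 × 8910 Gt = 7.752×10^15 kg; dividing by ρ_w = 0.9997 g cm⁻³ = 999.7 kg m⁻³ gives 7.754×10^12 m³ of water.
Ostik: 0.87 × 75.9 km³ × (917/999.7) = 60.57 km³ of water.
Kelen: ice volume = 1.99×10^5 km² × 3070 m = 6.109×10^5 km³; 0.87 × 6.109×10^5 × (917/999.7) = 4.875×10^5 km³ of water.
Total added water ≈ 4.954×10^14 m³ over 3.65×10^14 m² → Δh = 1.36 m.

≈ 1.36 m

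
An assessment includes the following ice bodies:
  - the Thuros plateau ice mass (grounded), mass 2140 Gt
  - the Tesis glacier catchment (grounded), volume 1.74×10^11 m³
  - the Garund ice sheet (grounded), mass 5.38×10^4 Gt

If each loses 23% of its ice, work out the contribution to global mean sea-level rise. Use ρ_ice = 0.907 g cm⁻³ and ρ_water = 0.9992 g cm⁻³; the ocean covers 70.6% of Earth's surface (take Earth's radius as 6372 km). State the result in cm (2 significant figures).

≈ 3.6 cm

Thuros: 0.23 × 2140 Gt = 4.922×10^14 kg; dividing by ρ_w = 0.9992 g cm⁻³ = 999.2 kg m⁻³ gives 4.926×10^11 m³ of water.
Tesis: 0.23 × 1.74×10^11 m³ × (907/999.2) = 3.633×10^10 m³ of water.
Garund: 0.23 × 5.38×10^4 Gt = 1.237×10^16 kg; dividing by ρ_w = 999.2 kg m⁻³ gives 1.238×10^13 m³ of water.
Total added water ≈ 1.291×10^13 m³ over 3.60×10^14 m² → Δh = 0.0358 m = 3.6 cm.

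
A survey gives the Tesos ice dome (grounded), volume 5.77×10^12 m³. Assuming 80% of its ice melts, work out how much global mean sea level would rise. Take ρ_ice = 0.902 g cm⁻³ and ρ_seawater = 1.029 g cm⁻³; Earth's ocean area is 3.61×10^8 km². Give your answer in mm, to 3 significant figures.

≈ 11.2 mm

Tesos: 0.8 × 5.77×10^12 m³ × (902/1029) = 4.046×10^12 m³ of water.
Spread over 3.61×10^14 m² of ocean, Δh = 4.046×10^12 / 3.61×10^14 = 0.0112 m = 11.2 mm.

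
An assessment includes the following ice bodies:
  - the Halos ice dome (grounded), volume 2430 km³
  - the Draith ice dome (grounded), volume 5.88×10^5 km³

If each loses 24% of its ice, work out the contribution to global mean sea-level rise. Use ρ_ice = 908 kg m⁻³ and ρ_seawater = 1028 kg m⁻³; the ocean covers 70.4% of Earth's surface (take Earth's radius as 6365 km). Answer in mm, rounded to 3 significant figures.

≈ 349 mm

Halos: 0.24 × 2430 km³ × (908/1028) = 515.1 km³ of water.
Draith: 0.24 × 5.88×10^5 km³ × (908/1028) = 1.246×10^5 km³ of water.
Total added water ≈ 1.252×10^14 m³ over 3.58×10^14 m² → Δh = 0.349 m = 349 mm.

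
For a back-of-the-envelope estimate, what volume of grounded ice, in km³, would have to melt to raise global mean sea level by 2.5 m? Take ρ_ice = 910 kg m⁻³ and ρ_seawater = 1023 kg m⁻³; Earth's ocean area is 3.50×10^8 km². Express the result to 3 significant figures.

Required water volume = Δh × A = 2.5 m × 3.50×10^14 m² = 8.750×10^14 m³ = 8.750×10^5 km³.
Ice volume = water volume × ρ_w/ρ_ice = 8.750×10^5 × 1023/910 = 9.84×10^5 km³.

≈ 9.84×10^5 km³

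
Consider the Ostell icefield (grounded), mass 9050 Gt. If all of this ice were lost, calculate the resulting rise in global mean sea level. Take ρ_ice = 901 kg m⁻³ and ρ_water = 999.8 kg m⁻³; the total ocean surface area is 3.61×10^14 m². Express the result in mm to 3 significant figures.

≈ 25.1 mm

Ostell: 9050 Gt = 9.050×10^15 kg; dividing by ρ_w = 999.8 kg m⁻³ gives 9.052×10^12 m³ of water.
Spread over 3.61×10^14 m² of ocean, Δh = 9.052×10^12 / 3.61×10^14 = 0.0251 m = 25.1 mm.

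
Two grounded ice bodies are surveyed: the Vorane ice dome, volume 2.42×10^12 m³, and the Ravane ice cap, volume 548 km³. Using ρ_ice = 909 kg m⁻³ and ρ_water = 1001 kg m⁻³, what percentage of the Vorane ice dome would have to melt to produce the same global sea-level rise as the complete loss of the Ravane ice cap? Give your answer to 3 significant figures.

≈ 22.6 %

Equal sea-level rise means equal mass of meltwater, i.e. equal mass of ice lost.
Ice mass of Ravane: 4.981×10^14 kg; ice mass of Vorane: 2.200×10^15 kg.
Fraction required = 4.981×10^14 / 2.200×10^15 = 0.226 → 22.6 %.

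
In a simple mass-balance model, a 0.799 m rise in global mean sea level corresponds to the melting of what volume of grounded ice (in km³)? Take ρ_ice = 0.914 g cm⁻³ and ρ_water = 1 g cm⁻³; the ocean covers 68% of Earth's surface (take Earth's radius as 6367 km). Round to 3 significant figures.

Required water volume = Δh × A = 0.799 m × 3.46×10^14 m² = 2.768×10^14 m³ = 2.768×10^5 km³.
Ice volume = water volume × ρ_w/ρ_ice = 2.768×10^5 × 1000/914 = 3.03×10^5 km³.

≈ 3.03×10^5 km³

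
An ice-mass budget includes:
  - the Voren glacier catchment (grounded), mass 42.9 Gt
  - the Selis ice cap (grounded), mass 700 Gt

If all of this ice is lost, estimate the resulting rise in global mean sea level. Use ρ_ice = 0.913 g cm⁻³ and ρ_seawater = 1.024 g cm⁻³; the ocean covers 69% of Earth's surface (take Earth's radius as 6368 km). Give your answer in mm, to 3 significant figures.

Voren: 42.9 Gt = 4.290×10^13 kg; dividing by ρ_w = 1.024 g cm⁻³ = 1024 kg m⁻³ gives 4.189×10^10 m³ of water.
Selis: 700 Gt = 7.000×10^14 kg; dividing by ρ_w = 1024 kg m⁻³ gives 6.836×10^11 m³ of water.
Total added water ≈ 7.255×10^11 m³ over 3.52×10^14 m² → Δh = 2.06×10^-3 m = 2.06 mm.

≈ 2.06 mm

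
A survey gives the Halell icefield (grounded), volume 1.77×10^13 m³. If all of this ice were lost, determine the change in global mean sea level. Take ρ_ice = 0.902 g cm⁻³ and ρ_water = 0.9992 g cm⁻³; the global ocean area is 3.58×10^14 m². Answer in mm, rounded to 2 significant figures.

≈ 45 mm

Halell: 1.77×10^13 m³ × (902/999.2) = 1.598×10^13 m³ of water.
Spread over 3.58×10^14 m² of ocean, Δh = 1.598×10^13 / 3.58×10^14 = 0.0446 m = 45 mm.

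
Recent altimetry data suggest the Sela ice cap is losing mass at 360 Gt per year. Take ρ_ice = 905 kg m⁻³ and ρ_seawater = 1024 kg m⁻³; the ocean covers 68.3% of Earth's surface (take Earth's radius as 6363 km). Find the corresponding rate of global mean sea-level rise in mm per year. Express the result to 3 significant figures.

ρ_w = 1024 kg m⁻³. Annual water volume added = 360 Gt / ρ_w = 3.600×10^14 kg / 1024 kg m⁻³ = 3.516×10^11 m³.
Δh per year = 3.516×10^11 / 3.47×10^14 = 1.01×10^-3 m = 1.01 mm.

≈ 1.01 mm/yr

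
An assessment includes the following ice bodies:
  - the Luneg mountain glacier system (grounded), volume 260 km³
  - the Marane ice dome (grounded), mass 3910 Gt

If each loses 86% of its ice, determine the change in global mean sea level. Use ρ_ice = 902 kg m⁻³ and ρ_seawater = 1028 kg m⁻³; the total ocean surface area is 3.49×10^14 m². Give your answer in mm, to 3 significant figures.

Luneg: 0.86 × 260 km³ × (902/1028) = 196.2 km³ of water.
Marane: 0.86 × 3910 Gt = 3.363×10^15 kg; dividing by ρ_w = 1028 kg m⁻³ gives 3.271×10^12 m³ of water.
Total added water ≈ 3.467×10^12 m³ over 3.49×10^14 m² → Δh = 9.93×10^-3 m = 9.93 mm.

≈ 9.93 mm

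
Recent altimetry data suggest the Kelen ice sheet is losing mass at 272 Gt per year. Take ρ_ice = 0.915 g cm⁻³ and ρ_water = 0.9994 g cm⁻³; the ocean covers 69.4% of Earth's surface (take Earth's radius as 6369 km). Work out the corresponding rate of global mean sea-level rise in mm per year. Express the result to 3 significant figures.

ρ_w = 0.9994 g cm⁻³ = 999.4 kg m⁻³. Annual water volume added = 272 Gt / ρ_w = 2.720×10^14 kg / 999.4 kg m⁻³ = 2.722×10^11 m³.
Δh per year = 2.722×10^11 / 3.54×10^14 = 7.69×10^-4 m = 0.769 mm.

≈ 0.769 mm/yr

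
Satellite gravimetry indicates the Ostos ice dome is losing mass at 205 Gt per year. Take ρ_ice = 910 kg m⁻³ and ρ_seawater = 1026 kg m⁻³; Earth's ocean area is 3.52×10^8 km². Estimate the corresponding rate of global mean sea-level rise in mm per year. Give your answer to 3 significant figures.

ρ_w = 1026 kg m⁻³. Annual water volume added = 205 Gt / ρ_w = 2.050×10^14 kg / 1026 kg m⁻³ = 1.998×10^11 m³.
Δh per year = 1.998×10^11 / 3.52×10^14 = 5.68×10^-4 m = 0.568 mm.

≈ 0.568 mm/yr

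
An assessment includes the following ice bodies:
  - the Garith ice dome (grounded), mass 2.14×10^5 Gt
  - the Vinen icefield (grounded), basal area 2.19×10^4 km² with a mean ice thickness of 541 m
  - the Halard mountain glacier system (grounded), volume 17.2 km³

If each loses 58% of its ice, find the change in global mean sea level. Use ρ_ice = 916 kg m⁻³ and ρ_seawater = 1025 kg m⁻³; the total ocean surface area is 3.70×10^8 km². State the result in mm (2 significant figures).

Garith: 0.58 × 2.14×10^5 Gt = 1.241×10^17 kg; dividing by ρ_w = 1025 kg m⁻³ gives 1.211×10^14 m³ of water.
Vinen: ice volume = 2.19×10^4 km² × 541 m = 1.185×10^4 km³; 0.58 × 1.185×10^4 × (916/1025) = 6141 km³ of water.
Halard: 0.58 × 17.2 km³ × (916/1025) = 8.915 km³ of water.
Total added water ≈ 1.272×10^14 m³ over 3.70×10^14 m² → Δh = 0.344 m = 340 mm.

≈ 340 mm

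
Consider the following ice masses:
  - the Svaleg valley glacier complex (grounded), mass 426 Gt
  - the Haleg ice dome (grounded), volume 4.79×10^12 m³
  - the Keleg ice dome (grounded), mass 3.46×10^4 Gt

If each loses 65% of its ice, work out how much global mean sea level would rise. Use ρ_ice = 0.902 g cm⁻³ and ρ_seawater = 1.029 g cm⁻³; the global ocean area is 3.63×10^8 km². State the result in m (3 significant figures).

Svaleg: 0.65 × 426 Gt = 2.769×10^14 kg; dividing by ρ_w = 1.029 g cm⁻³ = 1029 kg m⁻³ gives 2.691×10^11 m³ of water.
Haleg: 0.65 × 4.79×10^12 m³ × (902/1029) = 2.729×10^12 m³ of water.
Keleg: 0.65 × 3.46×10^4 Gt = 2.249×10^16 kg; dividing by ρ_w = 1029 kg m⁻³ gives 2.186×10^13 m³ of water.
Total added water ≈ 2.485×10^13 m³ over 3.63×10^14 m² → Δh = 0.0685 m.

≈ 0.0685 m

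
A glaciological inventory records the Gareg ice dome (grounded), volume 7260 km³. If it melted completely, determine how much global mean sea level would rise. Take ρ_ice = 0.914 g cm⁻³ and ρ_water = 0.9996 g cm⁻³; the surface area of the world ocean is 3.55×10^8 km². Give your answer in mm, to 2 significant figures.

Gareg: 7260 km³ × (914/999.6) = 6638 km³ of water.
Spread over 3.55×10^14 m² of ocean, Δh = 6.638×10^12 / 3.55×10^14 = 0.0187 m = 19 mm.

≈ 19 mm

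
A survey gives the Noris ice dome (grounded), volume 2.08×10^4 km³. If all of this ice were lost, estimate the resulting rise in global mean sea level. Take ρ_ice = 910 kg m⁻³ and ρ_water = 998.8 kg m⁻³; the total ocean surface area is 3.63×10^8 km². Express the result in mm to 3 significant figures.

≈ 52.2 mm

Noris: 2.08×10^4 km³ × (910/998.8) = 1.895×10^4 km³ of water.
Spread over 3.63×10^14 m² of ocean, Δh = 1.895×10^13 / 3.63×10^14 = 0.0522 m = 52.2 mm.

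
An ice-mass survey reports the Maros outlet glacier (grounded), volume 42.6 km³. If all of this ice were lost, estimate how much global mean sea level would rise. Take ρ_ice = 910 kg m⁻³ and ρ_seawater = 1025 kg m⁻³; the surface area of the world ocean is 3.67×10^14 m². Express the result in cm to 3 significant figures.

Maros: 42.6 km³ × (910/1025) = 37.82 km³ of water.
Spread over 3.67×10^14 m² of ocean, Δh = 3.782×10^10 / 3.67×10^14 = 1.03×10^-4 m = 0.0103 cm.

≈ 0.0103 cm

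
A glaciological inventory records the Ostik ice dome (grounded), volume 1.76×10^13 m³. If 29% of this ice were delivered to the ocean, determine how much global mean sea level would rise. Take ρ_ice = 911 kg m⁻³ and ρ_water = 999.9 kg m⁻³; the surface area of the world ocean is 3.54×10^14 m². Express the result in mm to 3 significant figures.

≈ 13.1 mm

Ostik: 0.29 × 1.76×10^13 m³ × (911/999.9) = 4.650×10^12 m³ of water.
Spread over 3.54×10^14 m² of ocean, Δh = 4.650×10^12 / 3.54×10^14 = 0.0131 m = 13.1 mm.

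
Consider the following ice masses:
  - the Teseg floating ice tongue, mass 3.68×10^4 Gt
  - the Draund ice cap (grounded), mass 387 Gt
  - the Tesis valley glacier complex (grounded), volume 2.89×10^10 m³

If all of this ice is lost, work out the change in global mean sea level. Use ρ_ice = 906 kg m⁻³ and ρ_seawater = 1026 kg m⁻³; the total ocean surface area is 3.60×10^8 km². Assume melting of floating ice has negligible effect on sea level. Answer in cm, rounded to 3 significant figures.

The Teseg floating ice tongue is floating and already displaces its own weight of water, so its melt adds essentially nothing to sea level.
Draund: 387 Gt = 3.870×10^14 kg; dividing by ρ_w = 1026 kg m⁻³ gives 3.772×10^11 m³ of water.
Tesis: 2.89×10^10 m³ × (906/1026) = 2.552×10^10 m³ of water.
Total added water ≈ 4.027×10^11 m³ over 3.60×10^14 m² → Δh = 1.12×10^-3 m = 0.112 cm.

≈ 0.112 cm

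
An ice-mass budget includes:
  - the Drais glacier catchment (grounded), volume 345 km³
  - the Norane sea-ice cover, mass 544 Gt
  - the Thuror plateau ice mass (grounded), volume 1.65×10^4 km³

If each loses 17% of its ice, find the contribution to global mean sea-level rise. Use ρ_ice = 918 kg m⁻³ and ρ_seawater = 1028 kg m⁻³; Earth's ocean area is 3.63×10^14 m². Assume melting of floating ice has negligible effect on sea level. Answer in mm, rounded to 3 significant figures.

≈ 7.04 mm

Drais: 0.17 × 345 km³ × (918/1028) = 52.37 km³ of water.
The Norane sea-ice cover is floating and already displaces its own weight of water, so its melt adds essentially nothing to sea level.
Thuror: 0.17 × 1.65×10^4 km³ × (918/1028) = 2505 km³ of water.
Total added water ≈ 2.557×10^12 m³ over 3.63×10^14 m² → Δh = 7.04×10^-3 m = 7.04 mm.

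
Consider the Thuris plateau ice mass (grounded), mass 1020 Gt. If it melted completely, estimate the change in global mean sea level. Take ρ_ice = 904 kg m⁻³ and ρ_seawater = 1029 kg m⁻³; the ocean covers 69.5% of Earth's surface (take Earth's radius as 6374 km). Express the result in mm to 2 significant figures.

Thuris: 1020 Gt = 1.020×10^15 kg; dividing by ρ_w = 1029 kg m⁻³ gives 9.913×10^11 m³ of water.
Spread over 3.55×10^14 m² of ocean, Δh = 9.913×10^11 / 3.55×10^14 = 2.79×10^-3 m = 2.8 mm.

≈ 2.8 mm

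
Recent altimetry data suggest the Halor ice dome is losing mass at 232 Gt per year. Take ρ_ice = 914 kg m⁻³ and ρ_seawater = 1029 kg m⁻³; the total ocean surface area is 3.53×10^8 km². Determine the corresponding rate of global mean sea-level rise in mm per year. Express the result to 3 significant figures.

ρ_w = 1029 kg m⁻³. Annual water volume added = 232 Gt / ρ_w = 2.320×10^14 kg / 1029 kg m⁻³ = 2.255×10^11 m³.
Δh per year = 2.255×10^11 / 3.53×10^14 = 6.39×10^-4 m = 0.639 mm.

≈ 0.639 mm/yr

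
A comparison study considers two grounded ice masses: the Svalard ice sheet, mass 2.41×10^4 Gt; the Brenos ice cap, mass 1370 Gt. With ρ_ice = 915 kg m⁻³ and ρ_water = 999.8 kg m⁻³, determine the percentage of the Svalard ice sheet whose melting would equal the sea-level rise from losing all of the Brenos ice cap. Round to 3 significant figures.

≈ 5.68 %

Equal sea-level rise means equal mass of meltwater, i.e. equal mass of ice lost.
Ice mass of Brenos: 1.370×10^15 kg; ice mass of Svalard: 2.410×10^16 kg.
Fraction required = 1.370×10^15 / 2.410×10^16 = 0.0568 → 5.68 %.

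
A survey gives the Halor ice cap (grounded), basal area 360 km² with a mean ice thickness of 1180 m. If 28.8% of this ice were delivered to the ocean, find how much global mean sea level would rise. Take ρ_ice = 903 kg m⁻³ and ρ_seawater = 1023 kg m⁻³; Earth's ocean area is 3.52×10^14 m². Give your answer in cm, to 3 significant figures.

≈ 0.0307 cm

Halor: ice volume = 360 km² × 1180 m = 424.8 km³; 0.288 × 424.8 × (903/1023) = 108.0 km³ of water.
Spread over 3.52×10^14 m² of ocean, Δh = 1.080×10^11 / 3.52×10^14 = 3.07×10^-4 m = 0.0307 cm.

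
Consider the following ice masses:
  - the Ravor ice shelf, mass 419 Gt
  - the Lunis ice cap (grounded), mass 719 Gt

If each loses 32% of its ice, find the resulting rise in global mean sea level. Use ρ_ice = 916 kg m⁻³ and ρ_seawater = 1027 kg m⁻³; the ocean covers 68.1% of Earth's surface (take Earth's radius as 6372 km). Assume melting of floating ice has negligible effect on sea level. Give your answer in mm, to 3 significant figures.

The Ravor ice shelf is floating and already displaces its own weight of water, so its melt adds essentially nothing to sea level.
Lunis: 0.32 × 719 Gt = 2.301×10^14 kg; dividing by ρ_w = 1027 kg m⁻³ gives 2.240×10^11 m³ of water.
Total added water ≈ 2.240×10^11 m³ over 3.47×10^14 m² → Δh = 6.45×10^-4 m = 0.645 mm.

≈ 0.645 mm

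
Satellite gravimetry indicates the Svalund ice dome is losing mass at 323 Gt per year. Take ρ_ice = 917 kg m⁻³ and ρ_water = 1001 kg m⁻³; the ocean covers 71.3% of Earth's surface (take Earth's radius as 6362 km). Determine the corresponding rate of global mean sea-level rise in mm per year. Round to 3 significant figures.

ρ_w = 1001 kg m⁻³. Annual water volume added = 323 Gt / ρ_w = 3.230×10^14 kg / 1001 kg m⁻³ = 3.227×10^11 m³.
Δh per year = 3.227×10^11 / 3.63×10^14 = 8.90×10^-4 m = 0.890 mm.

≈ 0.890 mm/yr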